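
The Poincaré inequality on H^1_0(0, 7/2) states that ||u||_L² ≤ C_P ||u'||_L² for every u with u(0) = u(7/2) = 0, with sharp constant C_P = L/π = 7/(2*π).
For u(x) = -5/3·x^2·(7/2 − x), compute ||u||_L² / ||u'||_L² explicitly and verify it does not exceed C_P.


||u||_L² / ||u'||_L² = sqrt(14)/4 < C_P = 7/(2*π).

u(x) = -5/3·x^2·(7/2 − x), so u'(x) = 5*x*(3*x - 7)/3.
u(x) = -5/3·x^2·(7/2 − x) vanishes at x = 0 and x = 7/2, so u ∈ H^1_0(0, 7/2). Differentiate via the product rule and integrate the resulting polynomials term by term.
  ∫_0^7/2 u² dx = ∫_0^7/2 (25*x^6/9 - 175*x^5/9 + 1225*x^4/36) dx. Term by term:
    ∫_0^7/2 25*x^6/9 dx = 2941225/1152;  ∫_0^7/2 -175*x^5/9 dx = -20588575/3456;  ∫_0^7/2 1225*x^4/36 dx = 4117715/1152.
  Sum: 2941225/1152 − 20588575/3456 + 4117715/1152 = 588245/3456.
  ∫_0^7/2 (u')² dx = ∫_0^7/2 (25*x^4 - 350*x^3/3 + 1225*x^2/9) dx. Term by term:
    ∫_0^7/2 25*x^4 dx = 84035/32;  ∫_0^7/2 -350*x^3/3 dx = -420175/96;  ∫_0^7/2 1225*x^2/9 dx = 420175/216.
  Sum: 84035/32 − 420175/96 + 420175/216 = 84035/432.
∫_0^7/2 u² dx = 588245/3456, so ||u||_L² = 343*sqrt(30)/144.
∫_0^7/2 (u')² dx = 84035/432, so ||u'||_L² = 49*sqrt(105)/36.
Ratio ||u||_L² / ||u'||_L² = sqrt(14)/4.
Sharp Poincaré constant on H^1_0(0, 7/2) is C_P = L/π = 7/(2*π), achieved by sin(2*π/7·x).
A polynomial bump cannot attain the sharp Poincaré constant (only the first sine eigenfunction does), so the ratio is strictly less than C_P, consistent with ||u||_L² ≤ C_P ||u'||_L².


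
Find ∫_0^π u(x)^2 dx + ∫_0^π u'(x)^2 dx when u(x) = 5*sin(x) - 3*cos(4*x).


||u||_{H^1(0,π)}^2 = 68 + 203*π/2

u'(x) = 12*sin(4*x) + 5*cos(x).
Expand u² and (u')² and integrate term by term on (0, π), using: for integers n ≥ 1, ∫_0^π sin²(nx) dx = ∫_0^π cos²(nx) dx = π/2; for n ≠ n', ∫_0^π sin(nx)sin(n'x) dx = ∫_0^π cos(nx)cos(n'x) dx = 0; and by product-to-sum, ∫_0^π sin(nx)cos(n'x) dx = ½∫_0^π [sin((n+n')x) + sin((n−n')x)] dx, which is 0 when n+n' is even and 2n/(n²−n'²) when n+n' is odd (it need not vanish on (0, π)).
  u² squared terms: (-3)²·∫cos(4x)² dx = 9·π/2 = 9*π/2;  (5)²·∫sin(x)² dx = 25·π/2 = 25*π/2.
  u² cross terms: 2·(-3)·(5)·∫cos(4x)·sin(x) dx = -30·(-2/15) = 4.
  So ∫_0^π u² dx = 9*π/2 + 25*π/2 + 4 = 4 + 17*π.
  (u')² squared terms: (5)²·∫cos(x)² dx = 25·π/2 = 25*π/2;  (12)²·∫sin(4x)² dx = 144·π/2 = 72*π.
  (u')² cross terms: 2·(5)·(12)·∫cos(x)·sin(4x) dx = 120·(8/15) = 64.
  So ∫_0^π (u')² dx = 25*π/2 + 72*π + 64 = 64 + 169*π/2.
||u||_{H^1}^2 = (4 + 17*π) + (64 + 169*π/2) = 68 + 203*π/2.


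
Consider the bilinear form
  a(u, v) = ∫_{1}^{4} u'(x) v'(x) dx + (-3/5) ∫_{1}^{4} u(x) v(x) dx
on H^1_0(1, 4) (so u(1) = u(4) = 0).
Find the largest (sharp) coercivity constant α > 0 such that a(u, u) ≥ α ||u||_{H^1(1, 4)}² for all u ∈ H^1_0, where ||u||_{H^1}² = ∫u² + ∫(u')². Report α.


α = (-27/5 + π^2)/(9 + π^2)

Coercivity of a(·,·) on H^1_0(1, 4) means a(u, u) ≥ α ||u||_{H^1}² for every u ∈ H^1_0.
The interval has length L = 3, and Poincaré/coercivity depend only on L. Here a(u, u) = ∫(u')² + (-3/5)·∫u².
Here c = -3/5 < 0 with |c| < (π/L)² = π^2/9, so coercivity still holds. The condition a(u,u) ≥ α||u||_{H^1}² reads (1−α)∫(u')² ≥ (α−c)∫u². Any admissible α is ≤ 1 (rapidly oscillating u have ∫u²/∫(u')² → 0), and α = 1 would force 0 ≥ (1−c)∫u², impossible since c < 1; so 1−α > 0. By the sharp Poincaré inequality on H^1_0 of an interval of length L, ∫(u')² ≥ (π/L)²∫u² with equality for the first sine mode sin(π(x−x₀)/L) (x₀ the left endpoint), so the inequality holds for all u iff (1−α)(π/L)² ≥ α − c, i.e. α ≤ ((π/L)² + c)/((π/L)² + 1) = (1 + c(L/π)²)/(1 + (L/π)²). (Direct route, valid since c ≤ 0: Poincaré gives c∫u² ≥ c(L/π)²∫(u')², so a(u,u) ≥ (1 + c(L/π)²)∫(u')², while ||u||_{H^1}² ≤ (1 + (L/π)²)∫(u')²; dividing yields the same α.) With (π/L)² = π^2/9 and c = -3/5, the largest admissible constant is α = ((π/L)² + c)/((π/L)² + 1).
Simplifying, α = (-27/5 + π^2)/(9 + π^2).


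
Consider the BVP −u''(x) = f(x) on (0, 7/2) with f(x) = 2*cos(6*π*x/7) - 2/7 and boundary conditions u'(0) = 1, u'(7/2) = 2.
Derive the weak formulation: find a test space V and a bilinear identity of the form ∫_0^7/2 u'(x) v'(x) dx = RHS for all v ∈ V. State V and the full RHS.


V = H^1(0, 7/2) (v unrestricted at boundary; u is determined up to an additive constant); weak form: ∫_0^7/2 u'v' dx = ∫_0^7/2 (2*cos(6*π*x/7) - 2/7) v dx + 2·v(7/2) − v(0) for all v ∈ V.

Multiply both sides by a test function v and integrate from 0 to 7/2:
  ∫_0^7/2 −u''(x) v(x) dx = ∫_0^7/2 f(x) v(x) dx.
Integrate the LHS by parts once:
  ∫_0^7/2 −u'' v dx = −[u'(x) v(x)]_0^7/2 + ∫_0^7/2 u'(x) v'(x) dx.
Thus ∫_0^7/2 u'(x) v'(x) dx = ∫_0^7/2 f(x) v(x) dx + [u'(x) v(x)]_0^7/2.
Choose V so that boundary terms are either known or forced to vanish.
u has inhomogeneous Neumann u'(0) = 1, u'(7/2) = 2. [u' v]_0^7/2 = (2)·v(7/2) − (1)·v(0) = 2·v(7/2) − v(0). Take V = H^1(0, 7/2); boundary term becomes part of RHS.
Weak formulation: find u (satisfying any essential BC) such that ∫_0^7/2 u'(x) v'(x) dx = ∫_0^7/2 f v dx + 2·v(7/2) − v(0) for all v ∈ V (Neumann data are natural BCs: they enter the RHS as boundary terms).
Substituting f(x) = 2*cos(6*π*x/7) - 2/7, the right-hand side is ∫_0^7/2 (2*cos(6*π*x/7) - 2/7) v dx + 2·v(7/2) − v(0).
Compatibility check (pure Neumann): taking v ≡ 1 ∈ V gives 0 = ∫_0^7/2 f dx + (2) − (1), i.e. ∫_0^7/2 f dx must equal u'(0) − u'(7/2) = -1. Indeed ∫_0^7/2 (2*cos(6*π*x/7) - 2/7) dx = -1, so the data are compatible. The solution is then unique only up to an additive constant (fix it e.g. by requiring ∫_0^7/2 u dx = 0).


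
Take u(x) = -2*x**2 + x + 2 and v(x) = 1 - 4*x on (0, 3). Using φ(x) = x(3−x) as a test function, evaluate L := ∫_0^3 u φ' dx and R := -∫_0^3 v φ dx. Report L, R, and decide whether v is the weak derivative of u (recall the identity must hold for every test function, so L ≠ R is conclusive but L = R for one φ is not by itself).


LHS = 45/2, RHS = 45/2. Yes, v = u' weakly.

u(x) = -2*x**2 + x + 2, classical derivative u'(x) = 1 - 4*x.
φ(x) = x(3−x), so φ'(x) = 3 - 2*x.
Note φ(0) = φ(3) = 0, so the boundary term u·φ vanishes.
LHS = ∫_0^3 u(x) φ'(x) dx = ∫_0^3 (4*x^3 - 8*x^2 - x + 6) dx. Term by term:
  ∫_0^3 4*x^3 dx = 81;  ∫_0^3 -8*x^2 dx = -72;  ∫_0^3 -x dx = -9/2;
  ∫_0^3 6 dx = 18.
Sum: 81 − 72 − 9/2 + 18 = 45/2.
So LHS = 45/2.
∫_0^3 v(x) φ(x) dx = ∫_0^3 (4*x^3 - 13*x^2 + 3*x) dx. Term by term:
  ∫_0^3 4*x^3 dx = 81;  ∫_0^3 -13*x^2 dx = -117;  ∫_0^3 3*x dx = 27/2.
Sum: 81 − 117 + 27/2 = -45/2.
So RHS = -∫_0^3 v(x) φ(x) dx = 45/2.
LHS = RHS, so the identity holds for this test φ.
Moreover u is smooth here and v(x) = u'(x) = 1 - 4*x pointwise, so the identity holds for every test function. Hence v is the weak derivative of u.


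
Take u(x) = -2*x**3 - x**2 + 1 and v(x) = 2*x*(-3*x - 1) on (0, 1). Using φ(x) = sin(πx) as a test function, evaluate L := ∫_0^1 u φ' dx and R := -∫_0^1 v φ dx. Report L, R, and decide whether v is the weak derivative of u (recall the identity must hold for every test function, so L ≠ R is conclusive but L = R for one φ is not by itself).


LHS = -24/π^3 + 8/π, RHS = -24/π^3 + 8/π. Yes, v = u' weakly.

u(x) = -2*x**3 - x**2 + 1, classical derivative u'(x) = -6*x**2 - 2*x.
φ(x) = sin(πx), so φ'(x) = π*cos(π*x).
Note φ(0) = φ(1) = 0, so the boundary term u·φ vanishes.
LHS = ∫_0^1 u(x) φ'(x) dx = ∫_0^1 (-2*π*x^3*cos(π*x) - π*x^2*cos(π*x) + π*cos(π*x)) dx. Term by term:
  ∫_0^1 π*cos(π*x) dx = 0;  ∫_0^1 -π*x^2*cos(π*x) dx = 2/π;  ∫_0^1 -2*π*x^3*cos(π*x) dx = -24/π^3 + 6/π.
Sum: 0 + 2/π + -24/π^3 + 6/π = -24/π^3 + 8/π.
So LHS = -24/π^3 + 8/π.
∫_0^1 v(x) φ(x) dx = ∫_0^1 (-6*x^2*sin(π*x) - 2*x*sin(π*x)) dx. Term by term:
  ∫_0^1 -6*x^2*sin(π*x) dx = -6/π + 24/π^3;  ∫_0^1 -2*x*sin(π*x) dx = -2/π.
Sum: -6/π + 24/π^3 − 2/π = -8/π + 24/π^3.
So RHS = -∫_0^1 v(x) φ(x) dx = -24/π^3 + 8/π.
LHS = RHS, so the identity holds for this test φ.
Moreover u is smooth here and v(x) = u'(x) = -6*x**2 - 2*x pointwise, so the identity holds for every test function. Hence v is the weak derivative of u.


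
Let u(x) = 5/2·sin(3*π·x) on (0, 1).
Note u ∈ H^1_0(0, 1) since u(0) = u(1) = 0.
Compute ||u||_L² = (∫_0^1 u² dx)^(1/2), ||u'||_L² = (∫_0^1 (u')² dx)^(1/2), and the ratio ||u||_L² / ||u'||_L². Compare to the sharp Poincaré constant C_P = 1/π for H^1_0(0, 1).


||u||_L² / ||u'||_L² = 1/(3*π) < C_P = 1/π.

u(x) = 5/2·sin(3*π·x), so u'(x) = 15*π*cos(3*π*x)/2.
Writing u(x) = A·sin(kπx/L) with A = 5/2 and k = 3, use ∫_0^L sin²(kπx/L) dx = L/2 and ∫_0^L cos²(kπx/L) dx = L/2.
u² = 25/4·sin²(3*π·x) and (u')² = 225*π^2/4·cos²(3*π·x), and each of sin², cos² integrates to L/2 = 1/2 over (0, 1).
∫_0^1 u² dx = 25/8, so ||u||_L² = 5*sqrt(2)/4.
∫_0^1 (u')² dx = 225*π^2/8, so ||u'||_L² = 15*sqrt(2)*π/4.
Ratio ||u||_L² / ||u'||_L² = 1/(3*π).
Sharp Poincaré constant on H^1_0(0, 1) is C_P = L/π = 1/π, achieved by sin(π·x).
This is the k = 3 harmonic; the ratio L/(kπ) is strictly less than C_P = L/π, consistent with the sharp inequality ||u||_L² ≤ C_P ||u'||_L².


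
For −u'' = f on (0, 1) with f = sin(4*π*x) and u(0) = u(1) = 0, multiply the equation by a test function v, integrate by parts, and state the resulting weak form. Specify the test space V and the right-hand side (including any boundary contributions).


V = H^1_0(0, 1) (so v(0) = v(1) = 0); weak form: ∫_0^1 u'v' dx = ∫_0^1 (sin(4*π*x)) v dx for all v ∈ V.

Multiply both sides by a test function v and integrate from 0 to 1:
  ∫_0^1 −u''(x) v(x) dx = ∫_0^1 f(x) v(x) dx.
Integrate the LHS by parts once:
  ∫_0^1 −u'' v dx = −[u'(x) v(x)]_0^1 + ∫_0^1 u'(x) v'(x) dx.
Thus ∫_0^1 u'(x) v'(x) dx = ∫_0^1 f(x) v(x) dx + [u'(x) v(x)]_0^1.
Choose V so that boundary terms are either known or forced to vanish.
u is Dirichlet: u(0) = u(1) = 0. Let V = H^1_0(0, 1); then v(0) = v(1) = 0, and [u' v]_0^1 = 0.
Weak formulation: find u (satisfying any essential BC) such that ∫_0^1 u'(x) v'(x) dx = ∫_0^1 f v dx for all v ∈ V.
Substituting f(x) = sin(4*π*x), the right-hand side is ∫_0^1 (sin(4*π*x)) v dx.


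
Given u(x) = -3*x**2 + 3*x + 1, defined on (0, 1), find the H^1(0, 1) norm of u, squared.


||u||_{H^1}^2 = 53/10

The H^1 norm (squared) on an interval (0, L) is
  ||u||_{H^1}^2 = ∫_0^L u(x)^2 dx + ∫_0^L u'(x)^2 dx.
Compute u'(x) = 3 - 6*x.
Then u(x)^2 = 9*x**4 - 18*x**3 + 3*x**2 + 6*x + 1 and u'(x)^2 = 36*x**2 - 36*x + 9.
Integrate each monomial from 0 to 1 using ∫_0^1 c·x^n dx = c·1^(n+1)/(n+1):
  ∫_0^1 u(x)^2 dx = ∫_0^1 (9*x^4 - 18*x^3 + 3*x^2 + 6*x + 1) dx. Term by term:
    ∫_0^1 9*x^4 dx = 9/5;  ∫_0^1 -18*x^3 dx = -9/2;  ∫_0^1 3*x^2 dx = 1;
    ∫_0^1 6*x dx = 3;  ∫_0^1 1 dx = 1.
  Sum: 9/5 − 9/2 + 1 + 3 + 1 = 23/10.
  ∫_0^1 u'(x)^2 dx = ∫_0^1 (36*x^2 - 36*x + 9) dx. Term by term:
    ∫_0^1 36*x^2 dx = 12;  ∫_0^1 -36*x dx = -18;  ∫_0^1 9 dx = 9.
  Sum: 12 − 18 + 9 = 3.
Adding: ||u||_{H^1}^2 = 23/10 + 3 = 53/10.


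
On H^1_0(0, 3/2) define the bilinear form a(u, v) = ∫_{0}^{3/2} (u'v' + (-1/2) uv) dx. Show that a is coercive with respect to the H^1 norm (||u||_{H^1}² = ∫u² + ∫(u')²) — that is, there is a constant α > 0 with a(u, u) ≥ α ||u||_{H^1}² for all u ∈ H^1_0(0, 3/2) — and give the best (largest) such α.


α = (-9 + 8*π^2)/(2*(9 + 4*π^2))

Coercivity of a(·,·) on H^1_0(0, 3/2) means a(u, u) ≥ α ||u||_{H^1}² for every u ∈ H^1_0.
The interval has length L = 3/2, and Poincaré/coercivity depend only on L. Here a(u, u) = ∫(u')² + (-1/2)·∫u².
Here c = -1/2 < 0 with |c| < (π/L)² = 4*π^2/9, so coercivity still holds. The condition a(u,u) ≥ α||u||_{H^1}² reads (1−α)∫(u')² ≥ (α−c)∫u². Any admissible α is ≤ 1 (rapidly oscillating u have ∫u²/∫(u')² → 0), and α = 1 would force 0 ≥ (1−c)∫u², impossible since c < 1; so 1−α > 0. By the sharp Poincaré inequality on H^1_0 of an interval of length L, ∫(u')² ≥ (π/L)²∫u² with equality for the first sine mode sin(π(x−x₀)/L) (x₀ the left endpoint), so the inequality holds for all u iff (1−α)(π/L)² ≥ α − c, i.e. α ≤ ((π/L)² + c)/((π/L)² + 1) = (1 + c(L/π)²)/(1 + (L/π)²). (Direct route, valid since c ≤ 0: Poincaré gives c∫u² ≥ c(L/π)²∫(u')², so a(u,u) ≥ (1 + c(L/π)²)∫(u')², while ||u||_{H^1}² ≤ (1 + (L/π)²)∫(u')²; dividing yields the same α.) With (π/L)² = 4*π^2/9 and c = -1/2, the largest admissible constant is α = ((π/L)² + c)/((π/L)² + 1).
Simplifying, α = (-9 + 8*π^2)/(2*(9 + 4*π^2)).


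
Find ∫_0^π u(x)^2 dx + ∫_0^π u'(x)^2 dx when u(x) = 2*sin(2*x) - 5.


||u||_{H^1(0,π)}^2 = 35*π

u'(x) = 4*cos(2*x).
Expand u² and (u')² and integrate term by term on (0, π), using: for integers n ≥ 1, ∫_0^π sin²(nx) dx = ∫_0^π cos²(nx) dx = π/2; for n ≠ n', ∫_0^π sin(nx)sin(n'x) dx = ∫_0^π cos(nx)cos(n'x) dx = 0; and by product-to-sum, ∫_0^π sin(nx)cos(n'x) dx = ½∫_0^π [sin((n+n')x) + sin((n−n')x)] dx, which is 0 when n+n' is even and 2n/(n²−n'²) when n+n' is odd (it need not vanish on (0, π)). For the constant mode: ∫_0^π 1 dx = π, ∫_0^π cos(nx) dx = 0, ∫_0^π sin(nx) dx = (1−(−1)^n)/n.
  u² squared terms: (-5)²·∫1 dx = 25·π = 25*π;  (2)²·∫sin(2x)² dx = 4·π/2 = 2*π.
  u² cross terms: 2·(-5)·(2)·∫1·sin(2x) dx = -20·(0) = 0.
  So ∫_0^π u² dx = 25*π + 2*π + 0 = 27*π.
  (u')² squared terms: (4)²·∫cos(2x)² dx = 16·π/2 = 8*π.
  So ∫_0^π (u')² dx = 8*π.
||u||_{H^1}^2 = (27*π) + (8*π) = 35*π.


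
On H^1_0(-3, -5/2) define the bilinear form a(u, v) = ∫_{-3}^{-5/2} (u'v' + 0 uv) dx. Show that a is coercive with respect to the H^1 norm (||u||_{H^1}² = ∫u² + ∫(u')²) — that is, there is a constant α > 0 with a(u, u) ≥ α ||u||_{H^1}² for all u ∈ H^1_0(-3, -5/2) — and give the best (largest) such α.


α = 4*π^2/(1 + 4*π^2)

Coercivity of a(·,·) on H^1_0(-3, -5/2) means a(u, u) ≥ α ||u||_{H^1}² for every u ∈ H^1_0.
The interval has length L = 1/2, and Poincaré/coercivity depend only on L. Here a(u, u) = ∫(u')² + (0)·∫u².
Here c = 0, so a(u,u) = ∫(u')² alone. The condition a(u,u) ≥ α||u||_{H^1}² reads (1−α)∫(u')² ≥ (α−c)∫u². Any admissible α is ≤ 1 (rapidly oscillating u have ∫u²/∫(u')² → 0), and α = 1 would force 0 ≥ (1−c)∫u², impossible since c < 1; so 1−α > 0. By the sharp Poincaré inequality on H^1_0 of an interval of length L, ∫(u')² ≥ (π/L)²∫u² with equality for the first sine mode sin(π(x−x₀)/L) (x₀ the left endpoint), so the inequality holds for all u iff (1−α)(π/L)² ≥ α − c, i.e. α ≤ ((π/L)² + c)/((π/L)² + 1) = (1 + c(L/π)²)/(1 + (L/π)²). (Direct route, valid since c ≤ 0: Poincaré gives c∫u² ≥ c(L/π)²∫(u')², so a(u,u) ≥ (1 + c(L/π)²)∫(u')², while ||u||_{H^1}² ≤ (1 + (L/π)²)∫(u')²; dividing yields the same α.) With (π/L)² = 4*π^2 and c = 0, the largest admissible constant is α = ((π/L)² + c)/((π/L)² + 1).
Simplifying, α = 4*π^2/(1 + 4*π^2).


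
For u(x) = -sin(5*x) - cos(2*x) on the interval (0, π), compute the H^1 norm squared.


||u||_{H^1(0,π)}^2 = 100/21 + 31*π/2

u'(x) = 2*sin(2*x) - 5*cos(5*x).
Expand u² and (u')² and integrate term by term on (0, π), using: for integers n ≥ 1, ∫_0^π sin²(nx) dx = ∫_0^π cos²(nx) dx = π/2; for n ≠ n', ∫_0^π sin(nx)sin(n'x) dx = ∫_0^π cos(nx)cos(n'x) dx = 0; and by product-to-sum, ∫_0^π sin(nx)cos(n'x) dx = ½∫_0^π [sin((n+n')x) + sin((n−n')x)] dx, which is 0 when n+n' is even and 2n/(n²−n'²) when n+n' is odd (it need not vanish on (0, π)).
  u² squared terms: (-1)²·∫cos(2x)² dx = 1·π/2 = π/2;  (-1)²·∫sin(5x)² dx = 1·π/2 = π/2.
  u² cross terms: 2·(-1)·(-1)·∫cos(2x)·sin(5x) dx = 2·(10/21) = 20/21.
  So ∫_0^π u² dx = π/2 + π/2 + 20/21 = 20/21 + π.
  (u')² squared terms: (-5)²·∫cos(5x)² dx = 25·π/2 = 25*π/2;  (2)²·∫sin(2x)² dx = 4·π/2 = 2*π.
  (u')² cross terms: 2·(-5)·(2)·∫cos(5x)·sin(2x) dx = -20·(-4/21) = 80/21.
  So ∫_0^π (u')² dx = 25*π/2 + 2*π + 80/21 = 80/21 + 29*π/2.
||u||_{H^1}^2 = (20/21 + π) + (80/21 + 29*π/2) = 100/21 + 31*π/2.


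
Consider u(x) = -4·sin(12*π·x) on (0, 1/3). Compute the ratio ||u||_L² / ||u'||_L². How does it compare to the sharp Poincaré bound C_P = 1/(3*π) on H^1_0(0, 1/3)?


||u||_L² / ||u'||_L² = 1/(12*π) < C_P = 1/(3*π).

u(x) = -4·sin(12*π·x), so u'(x) = -48*π*cos(12*π*x).
Writing u(x) = A·sin(kπx/L) with A = -4 and k = 4, use ∫_0^L sin²(kπx/L) dx = L/2 and ∫_0^L cos²(kπx/L) dx = L/2.
u² = 16·sin²(12*π·x) and (u')² = 2304*π^2·cos²(12*π·x), and each of sin², cos² integrates to L/2 = 1/6 over (0, 1/3).
∫_0^1/3 u² dx = 8/3, so ||u||_L² = 2*sqrt(6)/3.
∫_0^1/3 (u')² dx = 384*π^2, so ||u'||_L² = 8*sqrt(6)*π.
Ratio ||u||_L² / ||u'||_L² = 1/(12*π).
Sharp Poincaré constant on H^1_0(0, 1/3) is C_P = L/π = 1/(3*π), achieved by sin(3*π·x).
This is the k = 4 harmonic; the ratio L/(kπ) is strictly less than C_P = L/π, consistent with the sharp inequality ||u||_L² ≤ C_P ||u'||_L².


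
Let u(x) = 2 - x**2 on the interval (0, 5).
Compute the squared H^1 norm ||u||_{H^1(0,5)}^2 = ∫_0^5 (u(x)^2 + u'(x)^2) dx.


||u||_{H^1}^2 = 645

The H^1 norm (squared) on an interval (0, L) is
  ||u||_{H^1}^2 = ∫_0^L u(x)^2 dx + ∫_0^L u'(x)^2 dx.
Compute u'(x) = -2*x.
Then u(x)^2 = x**4 - 4*x**2 + 4 and u'(x)^2 = 4*x**2.
Integrate each monomial from 0 to 5 using ∫_0^5 c·x^n dx = c·5^(n+1)/(n+1):
  ∫_0^5 u(x)^2 dx = ∫_0^5 (x^4 - 4*x^2 + 4) dx. Term by term:
    ∫_0^5 x^4 dx = 625;  ∫_0^5 -4*x^2 dx = -500/3;  ∫_0^5 4 dx = 20.
  Sum: 625 − 500/3 + 20 = 1435/3.
  ∫_0^5 u'(x)^2 dx = ∫_0^5 (4*x^2) dx. Term by term:
    ∫_0^5 4*x^2 dx = 500/3.
Adding: ||u||_{H^1}^2 = 1435/3 + 500/3 = 645.


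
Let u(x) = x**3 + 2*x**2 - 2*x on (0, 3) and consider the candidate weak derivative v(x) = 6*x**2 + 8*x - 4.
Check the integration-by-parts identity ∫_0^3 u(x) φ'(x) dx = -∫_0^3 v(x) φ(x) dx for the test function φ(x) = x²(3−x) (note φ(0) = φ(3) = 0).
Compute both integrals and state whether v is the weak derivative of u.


LHS = -108, RHS = -216. No, v is not the weak derivative of u.

u(x) = x**3 + 2*x**2 - 2*x, classical derivative u'(x) = 3*x**2 + 4*x - 2.
φ(x) = x²(3−x), so φ'(x) = 3*x*(2 - x).
Note φ(0) = φ(3) = 0, so the boundary term u·φ vanishes.
LHS = ∫_0^3 u(x) φ'(x) dx = ∫_0^3 (-3*x^5 + 18*x^3 - 12*x^2) dx. Term by term:
  ∫_0^3 -3*x^5 dx = -729/2;  ∫_0^3 18*x^3 dx = 729/2;  ∫_0^3 -12*x^2 dx = -108.
Sum: -729/2 + 729/2 − 108 = -108.
So LHS = -108.
∫_0^3 v(x) φ(x) dx = ∫_0^3 (-6*x^5 + 10*x^4 + 28*x^3 - 12*x^2) dx. Term by term:
  ∫_0^3 -6*x^5 dx = -729;  ∫_0^3 10*x^4 dx = 486;  ∫_0^3 28*x^3 dx = 567;
  ∫_0^3 -12*x^2 dx = -108.
Sum: -729 + 486 + 567 − 108 = 216.
So RHS = -∫_0^3 v(x) φ(x) dx = -216.
LHS − RHS = 108 ≠ 0, so the identity fails.
(For a valid weak derivative the identity must hold for EVERY test function, in particular this one. The failure shows v is NOT the weak derivative of u.)
Correct weak derivative would be u'(x) = 3*x**2 + 4*x - 2.


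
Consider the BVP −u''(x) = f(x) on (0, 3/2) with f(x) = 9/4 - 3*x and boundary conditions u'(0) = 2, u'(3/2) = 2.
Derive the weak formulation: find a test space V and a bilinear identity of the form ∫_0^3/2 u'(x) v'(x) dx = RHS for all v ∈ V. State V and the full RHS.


V = H^1(0, 3/2) (v unrestricted at boundary; u is determined up to an additive constant); weak form: ∫_0^3/2 u'v' dx = ∫_0^3/2 (9/4 - 3*x) v dx + 2·v(3/2) − 2·v(0) for all v ∈ V.

Multiply both sides by a test function v and integrate from 0 to 3/2:
  ∫_0^3/2 −u''(x) v(x) dx = ∫_0^3/2 f(x) v(x) dx.
Integrate the LHS by parts once:
  ∫_0^3/2 −u'' v dx = −[u'(x) v(x)]_0^3/2 + ∫_0^3/2 u'(x) v'(x) dx.
Thus ∫_0^3/2 u'(x) v'(x) dx = ∫_0^3/2 f(x) v(x) dx + [u'(x) v(x)]_0^3/2.
Choose V so that boundary terms are either known or forced to vanish.
u has inhomogeneous Neumann u'(0) = 2, u'(3/2) = 2. [u' v]_0^3/2 = (2)·v(3/2) − (2)·v(0) = 2·v(3/2) − 2·v(0). Take V = H^1(0, 3/2); boundary term becomes part of RHS.
Weak formulation: find u (satisfying any essential BC) such that ∫_0^3/2 u'(x) v'(x) dx = ∫_0^3/2 f v dx + 2·v(3/2) − 2·v(0) for all v ∈ V (Neumann data are natural BCs: they enter the RHS as boundary terms).
Substituting f(x) = 9/4 - 3*x, the right-hand side is ∫_0^3/2 (9/4 - 3*x) v dx + 2·v(3/2) − 2·v(0).
Compatibility check (pure Neumann): taking v ≡ 1 ∈ V gives 0 = ∫_0^3/2 f dx + (2) − (2), i.e. ∫_0^3/2 f dx must equal u'(0) − u'(3/2) = 0. Indeed ∫_0^3/2 (9/4 - 3*x) dx = 0, so the data are compatible. The solution is then unique only up to an additive constant (fix it e.g. by requiring ∫_0^3/2 u dx = 0).


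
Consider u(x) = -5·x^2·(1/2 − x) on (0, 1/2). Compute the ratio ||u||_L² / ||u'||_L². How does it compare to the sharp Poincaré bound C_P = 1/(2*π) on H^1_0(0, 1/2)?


||u||_L² / ||u'||_L² = sqrt(14)/28 < C_P = 1/(2*π).

u(x) = -5·x^2·(1/2 − x), so u'(x) = 5*x*(3*x - 1).
u(x) = -5·x^2·(1/2 − x) vanishes at x = 0 and x = 1/2, so u ∈ H^1_0(0, 1/2). Differentiate via the product rule and integrate the resulting polynomials term by term.
  ∫_0^1/2 u² dx = ∫_0^1/2 (25*x^6 - 25*x^5 + 25*x^4/4) dx. Term by term:
    ∫_0^1/2 25*x^6 dx = 25/896;  ∫_0^1/2 -25*x^5 dx = -25/384;  ∫_0^1/2 25*x^4/4 dx = 5/128.
  Sum: 25/896 − 25/384 + 5/128 = 5/2688.
  ∫_0^1/2 (u')² dx = ∫_0^1/2 (225*x^4 - 150*x^3 + 25*x^2) dx. Term by term:
    ∫_0^1/2 225*x^4 dx = 45/32;  ∫_0^1/2 -150*x^3 dx = -75/32;  ∫_0^1/2 25*x^2 dx = 25/24.
  Sum: 45/32 − 75/32 + 25/24 = 5/48.
∫_0^1/2 u² dx = 5/2688, so ||u||_L² = sqrt(210)/336.
∫_0^1/2 (u')² dx = 5/48, so ||u'||_L² = sqrt(15)/12.
Ratio ||u||_L² / ||u'||_L² = sqrt(14)/28.
Sharp Poincaré constant on H^1_0(0, 1/2) is C_P = L/π = 1/(2*π), achieved by sin(2*π·x).
A polynomial bump cannot attain the sharp Poincaré constant (only the first sine eigenfunction does), so the ratio is strictly less than C_P, consistent with ||u||_L² ≤ C_P ||u'||_L².


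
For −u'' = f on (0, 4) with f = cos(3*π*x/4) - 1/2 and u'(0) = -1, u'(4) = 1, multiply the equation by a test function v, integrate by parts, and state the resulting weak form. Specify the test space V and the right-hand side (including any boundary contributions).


V = H^1(0, 4) (v unrestricted at boundary; u is determined up to an additive constant); weak form: ∫_0^4 u'v' dx = ∫_0^4 (cos(3*π*x/4) - 1/2) v dx + v(4) + v(0) for all v ∈ V.

Multiply both sides by a test function v and integrate from 0 to 4:
  ∫_0^4 −u''(x) v(x) dx = ∫_0^4 f(x) v(x) dx.
Integrate the LHS by parts once:
  ∫_0^4 −u'' v dx = −[u'(x) v(x)]_0^4 + ∫_0^4 u'(x) v'(x) dx.
Thus ∫_0^4 u'(x) v'(x) dx = ∫_0^4 f(x) v(x) dx + [u'(x) v(x)]_0^4.
Choose V so that boundary terms are either known or forced to vanish.
u has inhomogeneous Neumann u'(0) = -1, u'(4) = 1. [u' v]_0^4 = (1)·v(4) − (-1)·v(0) = v(4) + v(0). Take V = H^1(0, 4); boundary term becomes part of RHS.
Weak formulation: find u (satisfying any essential BC) such that ∫_0^4 u'(x) v'(x) dx = ∫_0^4 f v dx + v(4) + v(0) for all v ∈ V (Neumann data are natural BCs: they enter the RHS as boundary terms).
Substituting f(x) = cos(3*π*x/4) - 1/2, the right-hand side is ∫_0^4 (cos(3*π*x/4) - 1/2) v dx + v(4) + v(0).
Compatibility check (pure Neumann): taking v ≡ 1 ∈ V gives 0 = ∫_0^4 f dx + (1) − (-1), i.e. ∫_0^4 f dx must equal u'(0) − u'(4) = -2. Indeed ∫_0^4 (cos(3*π*x/4) - 1/2) dx = -2, so the data are compatible. The solution is then unique only up to an additive constant (fix it e.g. by requiring ∫_0^4 u dx = 0).


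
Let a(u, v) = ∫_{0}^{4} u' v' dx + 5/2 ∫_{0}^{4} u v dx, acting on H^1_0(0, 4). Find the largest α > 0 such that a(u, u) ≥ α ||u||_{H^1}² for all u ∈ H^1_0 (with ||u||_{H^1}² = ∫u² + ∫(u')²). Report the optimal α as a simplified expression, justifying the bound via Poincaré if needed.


α = 1

Coercivity of a(·,·) on H^1_0(0, 4) means a(u, u) ≥ α ||u||_{H^1}² for every u ∈ H^1_0.
The interval has length L = 4, and Poincaré/coercivity depend only on L. Here a(u, u) = ∫(u')² + (5/2)·∫u².
Here c = 5/2 ≥ 1, so a(u,u) = ∫(u')² + c∫u² ≥ ∫(u')² + ∫u² = ||u||_{H^1}², i.e. α = 1 works. No larger α is possible: a(u,u) ≥ α||u||_{H^1}² means (1−α)∫(u')² ≥ (α−c)∫u², and for the modes u_n = sin(nπ(x−x₀)/L) (x₀ the left endpoint) one has ∫u_n²/∫(u_n')² = (L/(nπ))² → 0, so a(u_n,u_n)/||u_n||_{H^1}² → 1. Hence the optimal constant is α = 1.
Therefore α = 1.


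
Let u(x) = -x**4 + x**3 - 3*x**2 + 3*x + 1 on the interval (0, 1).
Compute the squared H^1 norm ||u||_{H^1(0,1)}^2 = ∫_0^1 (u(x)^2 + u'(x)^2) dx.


||u||_{H^1}^2 = 1549/252

The H^1 norm (squared) on an interval (0, L) is
  ||u||_{H^1}^2 = ∫_0^L u(x)^2 dx + ∫_0^L u'(x)^2 dx.
Compute u'(x) = -4*x**3 + 3*x**2 - 6*x + 3.
Then u(x)^2 = x**8 - 2*x**7 + 7*x**6 - 12*x**5 + 13*x**4 - 16*x**3 + 3*x**2 + 6*x + 1 and u'(x)^2 = 16*x**6 - 24*x**5 + 57*x**4 - 60*x**3 + 54*x**2 - 36*x + 9.
Integrate each monomial from 0 to 1 using ∫_0^1 c·x^n dx = c·1^(n+1)/(n+1):
  ∫_0^1 u(x)^2 dx = ∫_0^1 (x^8 - 2*x^7 + 7*x^6 - 12*x^5 + 13*x^4 - 16*x^3 + 3*x^2 + 6*x + 1) dx. Term by term:
    ∫_0^1 x^8 dx = 1/9;  ∫_0^1 -2*x^7 dx = -1/4;  ∫_0^1 7*x^6 dx = 1;
    ∫_0^1 -12*x^5 dx = -2;  ∫_0^1 13*x^4 dx = 13/5;  ∫_0^1 -16*x^3 dx = -4;
    ∫_0^1 3*x^2 dx = 1;  ∫_0^1 6*x dx = 3;  ∫_0^1 1 dx = 1.
  Sum: 1/9 − 1/4 + 1 − 2 + 13/5 − 4 + 1 + 3 + 1 = 443/180.
  ∫_0^1 u'(x)^2 dx = ∫_0^1 (16*x^6 - 24*x^5 + 57*x^4 - 60*x^3 + 54*x^2 - 36*x + 9) dx. Term by term:
    ∫_0^1 16*x^6 dx = 16/7;  ∫_0^1 -24*x^5 dx = -4;  ∫_0^1 57*x^4 dx = 57/5;
    ∫_0^1 -60*x^3 dx = -15;  ∫_0^1 54*x^2 dx = 18;  ∫_0^1 -36*x dx = -18;
    ∫_0^1 9 dx = 9.
  Sum: 16/7 − 4 + 57/5 − 15 + 18 − 18 + 9 = 129/35.
Adding: ||u||_{H^1}^2 = 443/180 + 129/35 = 1549/252.


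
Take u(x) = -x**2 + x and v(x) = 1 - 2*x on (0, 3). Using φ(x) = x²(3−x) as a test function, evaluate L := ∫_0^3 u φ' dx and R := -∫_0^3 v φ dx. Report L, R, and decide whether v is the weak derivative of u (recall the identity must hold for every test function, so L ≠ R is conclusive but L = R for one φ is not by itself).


LHS = 351/20, RHS = 351/20. Yes, v = u' weakly.

u(x) = -x**2 + x, classical derivative u'(x) = 1 - 2*x.
φ(x) = x²(3−x), so φ'(x) = 3*x*(2 - x).
Note φ(0) = φ(3) = 0, so the boundary term u·φ vanishes.
LHS = ∫_0^3 u(x) φ'(x) dx = ∫_0^3 (3*x^4 - 9*x^3 + 6*x^2) dx. Term by term:
  ∫_0^3 3*x^4 dx = 729/5;  ∫_0^3 -9*x^3 dx = -729/4;  ∫_0^3 6*x^2 dx = 54.
Sum: 729/5 − 729/4 + 54 = 351/20.
So LHS = 351/20.
∫_0^3 v(x) φ(x) dx = ∫_0^3 (2*x^4 - 7*x^3 + 3*x^2) dx. Term by term:
  ∫_0^3 2*x^4 dx = 486/5;  ∫_0^3 -7*x^3 dx = -567/4;  ∫_0^3 3*x^2 dx = 27.
Sum: 486/5 − 567/4 + 27 = -351/20.
So RHS = -∫_0^3 v(x) φ(x) dx = 351/20.
LHS = RHS, so the identity holds for this test φ.
Moreover u is smooth here and v(x) = u'(x) = 1 - 2*x pointwise, so the identity holds for every test function. Hence v is the weak derivative of u.


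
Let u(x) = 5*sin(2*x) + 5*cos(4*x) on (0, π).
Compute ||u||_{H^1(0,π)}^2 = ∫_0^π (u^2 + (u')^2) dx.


||u||_{H^1(0,π)}^2 = 275*π

u'(x) = -20*sin(4*x) + 10*cos(2*x).
Expand u² and (u')² and integrate term by term on (0, π), using: for integers n ≥ 1, ∫_0^π sin²(nx) dx = ∫_0^π cos²(nx) dx = π/2; for n ≠ n', ∫_0^π sin(nx)sin(n'x) dx = ∫_0^π cos(nx)cos(n'x) dx = 0; and by product-to-sum, ∫_0^π sin(nx)cos(n'x) dx = ½∫_0^π [sin((n+n')x) + sin((n−n')x)] dx, which is 0 when n+n' is even and 2n/(n²−n'²) when n+n' is odd (it need not vanish on (0, π)).
  u² squared terms: (5)²·∫cos(4x)² dx = 25·π/2 = 25*π/2;  (5)²·∫sin(2x)² dx = 25·π/2 = 25*π/2.
  u² cross terms: 2·(5)·(5)·∫cos(4x)·sin(2x) dx = 50·(0) = 0.
  So ∫_0^π u² dx = 25*π/2 + 25*π/2 + 0 = 25*π.
  (u')² squared terms: (-20)²·∫sin(4x)² dx = 400·π/2 = 200*π;  (10)²·∫cos(2x)² dx = 100·π/2 = 50*π.
  (u')² cross terms: 2·(-20)·(10)·∫sin(4x)·cos(2x) dx = -400·(0) = 0.
  So ∫_0^π (u')² dx = 200*π + 50*π + 0 = 250*π.
||u||_{H^1}^2 = (25*π) + (250*π) = 275*π.


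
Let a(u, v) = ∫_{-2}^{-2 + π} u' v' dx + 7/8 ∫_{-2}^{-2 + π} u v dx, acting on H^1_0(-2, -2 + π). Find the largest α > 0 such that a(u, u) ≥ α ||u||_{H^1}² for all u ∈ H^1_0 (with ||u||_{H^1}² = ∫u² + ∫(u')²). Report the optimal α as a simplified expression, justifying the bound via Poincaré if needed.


α = 15/16

Coercivity of a(·,·) on H^1_0(-2, -2 + π) means a(u, u) ≥ α ||u||_{H^1}² for every u ∈ H^1_0.
The interval has length L = π, and Poincaré/coercivity depend only on L. Here a(u, u) = ∫(u')² + (7/8)·∫u².
Here 0 < c = 7/8 < 1. The condition a(u,u) ≥ α||u||_{H^1}² reads (1−α)∫(u')² ≥ (α−c)∫u². Any admissible α is ≤ 1 (rapidly oscillating u have ∫u²/∫(u')² → 0), and α = 1 would force 0 ≥ (1−c)∫u², impossible since c < 1; so 1−α > 0. By the sharp Poincaré inequality on H^1_0 of an interval of length L, ∫(u')² ≥ (π/L)²∫u² with equality for the first sine mode sin(π(x−x₀)/L) (x₀ the left endpoint), so the inequality holds for all u iff (1−α)(π/L)² ≥ α − c, i.e. α ≤ ((π/L)² + c)/((π/L)² + 1) = (1 + c(L/π)²)/(1 + (L/π)²). With (π/L)² = 1 and c = 7/8, the largest admissible constant is α = ((π/L)² + c)/((π/L)² + 1).
Simplifying, α = 15/16.


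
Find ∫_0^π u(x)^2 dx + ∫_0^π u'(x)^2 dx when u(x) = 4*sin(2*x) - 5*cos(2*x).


||u||_{H^1(0,π)}^2 = 205*π/2

u'(x) = 10*sin(2*x) + 8*cos(2*x).
Expand u² and (u')² and integrate term by term on (0, π), using: for integers n ≥ 1, ∫_0^π sin²(nx) dx = ∫_0^π cos²(nx) dx = π/2; for n ≠ n', ∫_0^π sin(nx)sin(n'x) dx = ∫_0^π cos(nx)cos(n'x) dx = 0; and by product-to-sum, ∫_0^π sin(nx)cos(n'x) dx = ½∫_0^π [sin((n+n')x) + sin((n−n')x)] dx, which is 0 when n+n' is even and 2n/(n²−n'²) when n+n' is odd (it need not vanish on (0, π)).
  u² squared terms: (-5)²·∫cos(2x)² dx = 25·π/2 = 25*π/2;  (4)²·∫sin(2x)² dx = 16·π/2 = 8*π.
  u² cross terms: 2·(-5)·(4)·∫cos(2x)·sin(2x) dx = -40·(0) = 0.
  So ∫_0^π u² dx = 25*π/2 + 8*π + 0 = 41*π/2.
  (u')² squared terms: (8)²·∫cos(2x)² dx = 64·π/2 = 32*π;  (10)²·∫sin(2x)² dx = 100·π/2 = 50*π.
  (u')² cross terms: 2·(8)·(10)·∫cos(2x)·sin(2x) dx = 160·(0) = 0.
  So ∫_0^π (u')² dx = 32*π + 50*π + 0 = 82*π.
||u||_{H^1}^2 = (41*π/2) + (82*π) = 205*π/2.


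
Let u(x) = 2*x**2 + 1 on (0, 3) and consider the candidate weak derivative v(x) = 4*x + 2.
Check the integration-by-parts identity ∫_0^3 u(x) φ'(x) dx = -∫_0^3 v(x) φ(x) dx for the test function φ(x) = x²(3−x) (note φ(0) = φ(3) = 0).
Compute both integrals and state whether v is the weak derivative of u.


LHS = -243/5, RHS = -621/10. No, v is not the weak derivative of u.

u(x) = 2*x**2 + 1, classical derivative u'(x) = 4*x.
φ(x) = x²(3−x), so φ'(x) = 3*x*(2 - x).
Note φ(0) = φ(3) = 0, so the boundary term u·φ vanishes.
LHS = ∫_0^3 u(x) φ'(x) dx = ∫_0^3 (-6*x^4 + 12*x^3 - 3*x^2 + 6*x) dx. Term by term:
  ∫_0^3 -6*x^4 dx = -1458/5;  ∫_0^3 12*x^3 dx = 243;  ∫_0^3 -3*x^2 dx = -27;
  ∫_0^3 6*x dx = 27.
Sum: -1458/5 + 243 − 27 + 27 = -243/5.
So LHS = -243/5.
∫_0^3 v(x) φ(x) dx = ∫_0^3 (-4*x^4 + 10*x^3 + 6*x^2) dx. Term by term:
  ∫_0^3 -4*x^4 dx = -972/5;  ∫_0^3 10*x^3 dx = 405/2;  ∫_0^3 6*x^2 dx = 54.
Sum: -972/5 + 405/2 + 54 = 621/10.
So RHS = -∫_0^3 v(x) φ(x) dx = -621/10.
LHS − RHS = 27/2 ≠ 0, so the identity fails.
(For a valid weak derivative the identity must hold for EVERY test function, in particular this one. The failure shows v is NOT the weak derivative of u.)
Correct weak derivative would be u'(x) = 4*x.


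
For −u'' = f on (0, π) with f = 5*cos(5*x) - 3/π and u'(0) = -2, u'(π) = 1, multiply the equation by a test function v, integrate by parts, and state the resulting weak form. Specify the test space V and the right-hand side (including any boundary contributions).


V = H^1(0, π) (v unrestricted at boundary; u is determined up to an additive constant); weak form: ∫_0^π u'v' dx = ∫_0^π (5*cos(5*x) - 3/π) v dx + v(π) + 2·v(0) for all v ∈ V.

Multiply both sides by a test function v and integrate from 0 to π:
  ∫_0^π −u''(x) v(x) dx = ∫_0^π f(x) v(x) dx.
Integrate the LHS by parts once:
  ∫_0^π −u'' v dx = −[u'(x) v(x)]_0^π + ∫_0^π u'(x) v'(x) dx.
Thus ∫_0^π u'(x) v'(x) dx = ∫_0^π f(x) v(x) dx + [u'(x) v(x)]_0^π.
Choose V so that boundary terms are either known or forced to vanish.
u has inhomogeneous Neumann u'(0) = -2, u'(π) = 1. [u' v]_0^π = (1)·v(π) − (-2)·v(0) = v(π) + 2·v(0). Take V = H^1(0, π); boundary term becomes part of RHS.
Weak formulation: find u (satisfying any essential BC) such that ∫_0^π u'(x) v'(x) dx = ∫_0^π f v dx + v(π) + 2·v(0) for all v ∈ V (Neumann data are natural BCs: they enter the RHS as boundary terms).
Substituting f(x) = 5*cos(5*x) - 3/π, the right-hand side is ∫_0^π (5*cos(5*x) - 3/π) v dx + v(π) + 2·v(0).
Compatibility check (pure Neumann): taking v ≡ 1 ∈ V gives 0 = ∫_0^π f dx + (1) − (-2), i.e. ∫_0^π f dx must equal u'(0) − u'(π) = -3. Indeed ∫_0^π (5*cos(5*x) - 3/π) dx = -3, so the data are compatible. The solution is then unique only up to an additive constant (fix it e.g. by requiring ∫_0^π u dx = 0).


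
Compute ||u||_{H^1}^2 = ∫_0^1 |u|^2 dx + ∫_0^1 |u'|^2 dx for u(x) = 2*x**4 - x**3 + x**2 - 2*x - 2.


||u||_{H^1}^2 = 6343/630

The H^1 norm (squared) on an interval (0, L) is
  ||u||_{H^1}^2 = ∫_0^L u(x)^2 dx + ∫_0^L u'(x)^2 dx.
Compute u'(x) = 8*x**3 - 3*x**2 + 2*x - 2.
Then u(x)^2 = 4*x**8 - 4*x**7 + 5*x**6 - 10*x**5 - 3*x**4 + 8*x + 4 and u'(x)^2 = 64*x**6 - 48*x**5 + 41*x**4 - 44*x**3 + 16*x**2 - 8*x + 4.
Integrate each monomial from 0 to 1 using ∫_0^1 c·x^n dx = c·1^(n+1)/(n+1):
  ∫_0^1 u(x)^2 dx = ∫_0^1 (4*x^8 - 4*x^7 + 5*x^6 - 10*x^5 - 3*x^4 + 8*x + 4) dx. Term by term:
    ∫_0^1 4*x^8 dx = 4/9;  ∫_0^1 -4*x^7 dx = -1/2;  ∫_0^1 5*x^6 dx = 5/7;
    ∫_0^1 -10*x^5 dx = -5/3;  ∫_0^1 -3*x^4 dx = -3/5;  ∫_0^1 8*x dx = 4;
    ∫_0^1 4 dx = 4.
  Sum: 4/9 − 1/2 + 5/7 − 5/3 − 3/5 + 4 + 4 = 4027/630.
  ∫_0^1 u'(x)^2 dx = ∫_0^1 (64*x^6 - 48*x^5 + 41*x^4 - 44*x^3 + 16*x^2 - 8*x + 4) dx. Term by term:
    ∫_0^1 64*x^6 dx = 64/7;  ∫_0^1 -48*x^5 dx = -8;  ∫_0^1 41*x^4 dx = 41/5;
    ∫_0^1 -44*x^3 dx = -11;  ∫_0^1 16*x^2 dx = 16/3;  ∫_0^1 -8*x dx = -4;
    ∫_0^1 4 dx = 4.
  Sum: 64/7 − 8 + 41/5 − 11 + 16/3 − 4 + 4 = 386/105.
Adding: ||u||_{H^1}^2 = 4027/630 + 386/105 = 6343/630.


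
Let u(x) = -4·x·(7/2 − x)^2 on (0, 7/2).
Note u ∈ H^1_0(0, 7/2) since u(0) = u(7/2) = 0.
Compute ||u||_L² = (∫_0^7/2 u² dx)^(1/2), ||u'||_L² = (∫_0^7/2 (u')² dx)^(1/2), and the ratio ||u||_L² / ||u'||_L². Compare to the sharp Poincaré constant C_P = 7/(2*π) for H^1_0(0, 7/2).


||u||_L² / ||u'||_L² = sqrt(14)/4 < C_P = 7/(2*π).

u(x) = -4·x·(7/2 − x)^2, so u'(x) = (7 - 6*x)*(2*x - 7).
u(x) = -4·x·(7/2 − x)^2 vanishes at x = 0 and x = 7/2, so u ∈ H^1_0(0, 7/2). Differentiate via the product rule and integrate the resulting polynomials term by term.
  ∫_0^7/2 u² dx = ∫_0^7/2 (16*x^6 - 224*x^5 + 1176*x^4 - 2744*x^3 + 2401*x^2) dx. Term by term:
    ∫_0^7/2 16*x^6 dx = 117649/8;  ∫_0^7/2 -224*x^5 dx = -823543/12;  ∫_0^7/2 1176*x^4 dx = 2470629/20;
    ∫_0^7/2 -2744*x^3 dx = -823543/8;  ∫_0^7/2 2401*x^2 dx = 823543/24.
  Sum: 117649/8 − 823543/12 + 2470629/20 − 823543/8 + 823543/24 = 117649/120.
  ∫_0^7/2 (u')² dx = ∫_0^7/2 (144*x^4 - 1344*x^3 + 4312*x^2 - 5488*x + 2401) dx. Term by term:
    ∫_0^7/2 144*x^4 dx = 151263/10;  ∫_0^7/2 -1344*x^3 dx = -50421;  ∫_0^7/2 4312*x^2 dx = 184877/3;
    ∫_0^7/2 -5488*x dx = -33614;  ∫_0^7/2 2401 dx = 16807/2.
  Sum: 151263/10 − 50421 + 184877/3 − 33614 + 16807/2 = 16807/15.
∫_0^7/2 u² dx = 117649/120, so ||u||_L² = 343*sqrt(30)/60.
∫_0^7/2 (u')² dx = 16807/15, so ||u'||_L² = 49*sqrt(105)/15.
Ratio ||u||_L² / ||u'||_L² = sqrt(14)/4.
Sharp Poincaré constant on H^1_0(0, 7/2) is C_P = L/π = 7/(2*π), achieved by sin(2*π/7·x).
A polynomial bump cannot attain the sharp Poincaré constant (only the first sine eigenfunction does), so the ratio is strictly less than C_P, consistent with ||u||_L² ≤ C_P ||u'||_L².


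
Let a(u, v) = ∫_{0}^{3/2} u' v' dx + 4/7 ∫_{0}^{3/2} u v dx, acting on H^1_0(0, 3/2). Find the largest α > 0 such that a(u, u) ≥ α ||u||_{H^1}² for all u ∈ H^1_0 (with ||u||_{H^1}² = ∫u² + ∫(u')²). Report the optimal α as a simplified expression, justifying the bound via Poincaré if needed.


α = 4*(9 + 7*π^2)/(7*(9 + 4*π^2))

Coercivity of a(·,·) on H^1_0(0, 3/2) means a(u, u) ≥ α ||u||_{H^1}² for every u ∈ H^1_0.
The interval has length L = 3/2, and Poincaré/coercivity depend only on L. Here a(u, u) = ∫(u')² + (4/7)·∫u².
Here 0 < c = 4/7 < 1. The condition a(u,u) ≥ α||u||_{H^1}² reads (1−α)∫(u')² ≥ (α−c)∫u². Any admissible α is ≤ 1 (rapidly oscillating u have ∫u²/∫(u')² → 0), and α = 1 would force 0 ≥ (1−c)∫u², impossible since c < 1; so 1−α > 0. By the sharp Poincaré inequality on H^1_0 of an interval of length L, ∫(u')² ≥ (π/L)²∫u² with equality for the first sine mode sin(π(x−x₀)/L) (x₀ the left endpoint), so the inequality holds for all u iff (1−α)(π/L)² ≥ α − c, i.e. α ≤ ((π/L)² + c)/((π/L)² + 1) = (1 + c(L/π)²)/(1 + (L/π)²). With (π/L)² = 4*π^2/9 and c = 4/7, the largest admissible constant is α = ((π/L)² + c)/((π/L)² + 1).
Simplifying, α = 4*(9 + 7*π^2)/(7*(9 + 4*π^2)).


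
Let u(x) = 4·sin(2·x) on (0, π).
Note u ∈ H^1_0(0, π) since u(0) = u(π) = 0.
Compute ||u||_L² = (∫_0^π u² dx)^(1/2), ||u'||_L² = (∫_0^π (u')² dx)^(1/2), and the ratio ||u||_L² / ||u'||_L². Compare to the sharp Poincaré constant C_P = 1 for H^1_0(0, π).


||u||_L² / ||u'||_L² = 1/2 < C_P = 1.

u(x) = 4·sin(2·x), so u'(x) = 8*cos(2*x).
Writing u(x) = A·sin(kπx/L) with A = 4 and k = 2, use ∫_0^L sin²(kπx/L) dx = L/2 and ∫_0^L cos²(kπx/L) dx = L/2.
u² = 16·sin²(2·x) and (u')² = 64·cos²(2·x), and each of sin², cos² integrates to L/2 = π/2 over (0, π).
∫_0^π u² dx = 8*π, so ||u||_L² = 2*sqrt(2)*sqrt(π).
∫_0^π (u')² dx = 32*π, so ||u'||_L² = 4*sqrt(2)*sqrt(π).
Ratio ||u||_L² / ||u'||_L² = 1/2.
Sharp Poincaré constant on H^1_0(0, π) is C_P = L/π = 1, achieved by sin(x).
This is the k = 2 harmonic; the ratio L/(kπ) is strictly less than C_P = L/π, consistent with the sharp inequality ||u||_L² ≤ C_P ||u'||_L².


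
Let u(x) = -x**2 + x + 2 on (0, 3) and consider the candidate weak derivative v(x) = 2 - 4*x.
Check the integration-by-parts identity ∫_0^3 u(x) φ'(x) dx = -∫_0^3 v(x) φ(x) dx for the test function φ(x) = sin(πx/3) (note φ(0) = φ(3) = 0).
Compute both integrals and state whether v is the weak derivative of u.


LHS = 12/π, RHS = 24/π. No, v is not the weak derivative of u.

u(x) = -x**2 + x + 2, classical derivative u'(x) = 1 - 2*x.
φ(x) = sin(πx/3), so φ'(x) = π*cos(π*x/3)/3.
Note φ(0) = φ(3) = 0, so the boundary term u·φ vanishes.
LHS = ∫_0^3 u(x) φ'(x) dx = ∫_0^3 (-π*x^2*cos(π*x/3)/3 + π*x*cos(π*x/3)/3 + 2*π*cos(π*x/3)/3) dx. Term by term:
  ∫_0^3 2*π*cos(π*x/3)/3 dx = 0;  ∫_0^3 -π*x^2*cos(π*x/3)/3 dx = 18/π;  ∫_0^3 π*x*cos(π*x/3)/3 dx = -6/π.
Sum: 0 + 18/π − 6/π = 12/π.
So LHS = 12/π.
∫_0^3 v(x) φ(x) dx = ∫_0^3 (-4*x*sin(π*x/3) + 2*sin(π*x/3)) dx. Term by term:
  ∫_0^3 2*sin(π*x/3) dx = 12/π;  ∫_0^3 -4*x*sin(π*x/3) dx = -36/π.
Sum: 12/π − 36/π = -24/π.
So RHS = -∫_0^3 v(x) φ(x) dx = 24/π.
LHS − RHS = -12/π ≠ 0, so the identity fails.
(For a valid weak derivative the identity must hold for EVERY test function, in particular this one. The failure shows v is NOT the weak derivative of u.)
Correct weak derivative would be u'(x) = 1 - 2*x.
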